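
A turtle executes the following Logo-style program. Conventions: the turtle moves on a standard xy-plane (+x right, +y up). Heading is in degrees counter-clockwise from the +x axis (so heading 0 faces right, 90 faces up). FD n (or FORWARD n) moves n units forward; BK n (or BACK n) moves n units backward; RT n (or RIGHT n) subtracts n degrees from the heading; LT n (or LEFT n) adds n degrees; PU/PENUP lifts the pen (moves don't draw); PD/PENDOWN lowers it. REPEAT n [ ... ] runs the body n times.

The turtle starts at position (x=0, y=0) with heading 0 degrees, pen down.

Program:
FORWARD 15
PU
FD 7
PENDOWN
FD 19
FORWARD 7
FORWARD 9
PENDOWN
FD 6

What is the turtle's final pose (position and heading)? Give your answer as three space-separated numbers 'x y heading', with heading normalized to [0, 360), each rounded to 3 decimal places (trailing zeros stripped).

Answer: 63 0 0

Derivation:
Executing turtle program step by step:
Start: pos=(0,0), heading=0, pen down
FD 15: (0,0) -> (15,0) [heading=0, draw]
PU: pen up
FD 7: (15,0) -> (22,0) [heading=0, move]
PD: pen down
FD 19: (22,0) -> (41,0) [heading=0, draw]
FD 7: (41,0) -> (48,0) [heading=0, draw]
FD 9: (48,0) -> (57,0) [heading=0, draw]
PD: pen down
FD 6: (57,0) -> (63,0) [heading=0, draw]
Final: pos=(63,0), heading=0, 5 segment(s) drawn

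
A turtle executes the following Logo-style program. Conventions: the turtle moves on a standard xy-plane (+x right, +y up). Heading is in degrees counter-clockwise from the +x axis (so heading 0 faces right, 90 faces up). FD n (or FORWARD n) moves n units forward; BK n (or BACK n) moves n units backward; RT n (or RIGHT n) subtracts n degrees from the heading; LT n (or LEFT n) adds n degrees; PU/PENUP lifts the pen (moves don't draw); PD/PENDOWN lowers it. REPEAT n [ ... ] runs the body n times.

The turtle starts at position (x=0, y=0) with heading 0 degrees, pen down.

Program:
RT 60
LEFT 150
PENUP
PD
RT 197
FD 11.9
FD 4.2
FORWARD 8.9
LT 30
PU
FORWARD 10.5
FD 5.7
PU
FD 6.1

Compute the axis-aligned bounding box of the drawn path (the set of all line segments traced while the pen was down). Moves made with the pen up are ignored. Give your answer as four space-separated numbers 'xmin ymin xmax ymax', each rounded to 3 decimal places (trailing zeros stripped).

Executing turtle program step by step:
Start: pos=(0,0), heading=0, pen down
RT 60: heading 0 -> 300
LT 150: heading 300 -> 90
PU: pen up
PD: pen down
RT 197: heading 90 -> 253
FD 11.9: (0,0) -> (-3.479,-11.38) [heading=253, draw]
FD 4.2: (-3.479,-11.38) -> (-4.707,-15.397) [heading=253, draw]
FD 8.9: (-4.707,-15.397) -> (-7.309,-23.908) [heading=253, draw]
LT 30: heading 253 -> 283
PU: pen up
FD 10.5: (-7.309,-23.908) -> (-4.947,-34.139) [heading=283, move]
FD 5.7: (-4.947,-34.139) -> (-3.665,-39.692) [heading=283, move]
PU: pen up
FD 6.1: (-3.665,-39.692) -> (-2.293,-45.636) [heading=283, move]
Final: pos=(-2.293,-45.636), heading=283, 3 segment(s) drawn

Segment endpoints: x in {-7.309, -4.707, -3.479, 0}, y in {-23.908, -15.397, -11.38, 0}
xmin=-7.309, ymin=-23.908, xmax=0, ymax=0

Answer: -7.309 -23.908 0 0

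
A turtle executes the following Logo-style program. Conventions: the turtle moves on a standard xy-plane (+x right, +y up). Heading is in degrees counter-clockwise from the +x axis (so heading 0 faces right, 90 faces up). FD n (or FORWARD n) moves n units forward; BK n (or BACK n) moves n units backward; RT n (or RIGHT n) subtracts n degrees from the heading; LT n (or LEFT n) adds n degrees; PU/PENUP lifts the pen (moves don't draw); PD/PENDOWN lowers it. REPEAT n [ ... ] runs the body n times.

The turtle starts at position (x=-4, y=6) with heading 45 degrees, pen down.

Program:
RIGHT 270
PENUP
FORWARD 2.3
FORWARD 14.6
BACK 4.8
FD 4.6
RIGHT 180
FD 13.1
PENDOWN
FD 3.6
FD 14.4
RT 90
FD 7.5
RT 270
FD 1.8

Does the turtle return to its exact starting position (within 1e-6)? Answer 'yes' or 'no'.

Answer: no

Derivation:
Executing turtle program step by step:
Start: pos=(-4,6), heading=45, pen down
RT 270: heading 45 -> 135
PU: pen up
FD 2.3: (-4,6) -> (-5.626,7.626) [heading=135, move]
FD 14.6: (-5.626,7.626) -> (-15.95,17.95) [heading=135, move]
BK 4.8: (-15.95,17.95) -> (-12.556,14.556) [heading=135, move]
FD 4.6: (-12.556,14.556) -> (-15.809,17.809) [heading=135, move]
RT 180: heading 135 -> 315
FD 13.1: (-15.809,17.809) -> (-6.546,8.546) [heading=315, move]
PD: pen down
FD 3.6: (-6.546,8.546) -> (-4,6) [heading=315, draw]
FD 14.4: (-4,6) -> (6.182,-4.182) [heading=315, draw]
RT 90: heading 315 -> 225
FD 7.5: (6.182,-4.182) -> (0.879,-9.486) [heading=225, draw]
RT 270: heading 225 -> 315
FD 1.8: (0.879,-9.486) -> (2.152,-10.758) [heading=315, draw]
Final: pos=(2.152,-10.758), heading=315, 4 segment(s) drawn

Start position: (-4, 6)
Final position: (2.152, -10.758)
Distance = 17.852; >= 1e-6 -> NOT closed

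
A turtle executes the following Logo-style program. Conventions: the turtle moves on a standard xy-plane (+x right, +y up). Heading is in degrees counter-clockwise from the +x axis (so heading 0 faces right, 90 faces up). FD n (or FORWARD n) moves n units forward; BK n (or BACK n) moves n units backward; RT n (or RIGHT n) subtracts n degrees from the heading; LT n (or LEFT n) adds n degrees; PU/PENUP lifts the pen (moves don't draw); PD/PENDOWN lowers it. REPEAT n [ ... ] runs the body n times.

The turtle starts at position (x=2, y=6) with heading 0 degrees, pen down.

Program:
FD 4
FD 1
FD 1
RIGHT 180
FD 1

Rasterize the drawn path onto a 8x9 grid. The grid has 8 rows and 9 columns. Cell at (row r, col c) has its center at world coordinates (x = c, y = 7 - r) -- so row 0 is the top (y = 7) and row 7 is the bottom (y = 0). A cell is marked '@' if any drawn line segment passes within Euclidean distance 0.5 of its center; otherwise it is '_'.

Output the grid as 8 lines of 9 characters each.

Answer: _________
__@@@@@@@
_________
_________
_________
_________
_________
_________

Derivation:
Segment 0: (2,6) -> (6,6)
Segment 1: (6,6) -> (7,6)
Segment 2: (7,6) -> (8,6)
Segment 3: (8,6) -> (7,6)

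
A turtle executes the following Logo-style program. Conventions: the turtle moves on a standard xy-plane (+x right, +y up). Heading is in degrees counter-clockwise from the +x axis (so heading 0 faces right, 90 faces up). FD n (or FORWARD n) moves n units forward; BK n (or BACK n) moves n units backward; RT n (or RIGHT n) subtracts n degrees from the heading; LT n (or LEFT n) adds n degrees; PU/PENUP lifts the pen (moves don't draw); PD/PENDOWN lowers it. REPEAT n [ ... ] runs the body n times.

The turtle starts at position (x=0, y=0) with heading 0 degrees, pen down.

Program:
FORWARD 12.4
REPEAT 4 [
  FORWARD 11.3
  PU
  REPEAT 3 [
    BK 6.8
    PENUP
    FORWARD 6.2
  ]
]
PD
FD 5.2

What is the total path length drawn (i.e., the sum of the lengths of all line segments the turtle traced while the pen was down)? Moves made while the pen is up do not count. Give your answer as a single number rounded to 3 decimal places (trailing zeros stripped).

Answer: 28.9

Derivation:
Executing turtle program step by step:
Start: pos=(0,0), heading=0, pen down
FD 12.4: (0,0) -> (12.4,0) [heading=0, draw]
REPEAT 4 [
  -- iteration 1/4 --
  FD 11.3: (12.4,0) -> (23.7,0) [heading=0, draw]
  PU: pen up
  REPEAT 3 [
    -- iteration 1/3 --
    BK 6.8: (23.7,0) -> (16.9,0) [heading=0, move]
    PU: pen up
    FD 6.2: (16.9,0) -> (23.1,0) [heading=0, move]
    -- iteration 2/3 --
    BK 6.8: (23.1,0) -> (16.3,0) [heading=0, move]
    PU: pen up
    FD 6.2: (16.3,0) -> (22.5,0) [heading=0, move]
    -- iteration 3/3 --
    BK 6.8: (22.5,0) -> (15.7,0) [heading=0, move]
    PU: pen up
    FD 6.2: (15.7,0) -> (21.9,0) [heading=0, move]
  ]
  -- iteration 2/4 --
  FD 11.3: (21.9,0) -> (33.2,0) [heading=0, move]
  PU: pen up
  REPEAT 3 [
    -- iteration 1/3 --
    BK 6.8: (33.2,0) -> (26.4,0) [heading=0, move]
    PU: pen up
    FD 6.2: (26.4,0) -> (32.6,0) [heading=0, move]
    -- iteration 2/3 --
    BK 6.8: (32.6,0) -> (25.8,0) [heading=0, move]
    PU: pen up
    FD 6.2: (25.8,0) -> (32,0) [heading=0, move]
    -- iteration 3/3 --
    BK 6.8: (32,0) -> (25.2,0) [heading=0, move]
    PU: pen up
    FD 6.2: (25.2,0) -> (31.4,0) [heading=0, move]
  ]
  -- iteration 3/4 --
  FD 11.3: (31.4,0) -> (42.7,0) [heading=0, move]
  PU: pen up
  REPEAT 3 [
    -- iteration 1/3 --
    BK 6.8: (42.7,0) -> (35.9,0) [heading=0, move]
    PU: pen up
    FD 6.2: (35.9,0) -> (42.1,0) [heading=0, move]
    -- iteration 2/3 --
    BK 6.8: (42.1,0) -> (35.3,0) [heading=0, move]
    PU: pen up
    FD 6.2: (35.3,0) -> (41.5,0) [heading=0, move]
    -- iteration 3/3 --
    BK 6.8: (41.5,0) -> (34.7,0) [heading=0, move]
    PU: pen up
    FD 6.2: (34.7,0) -> (40.9,0) [heading=0, move]
  ]
  -- iteration 4/4 --
  FD 11.3: (40.9,0) -> (52.2,0) [heading=0, move]
  PU: pen up
  REPEAT 3 [
    -- iteration 1/3 --
    BK 6.8: (52.2,0) -> (45.4,0) [heading=0, move]
    PU: pen up
    FD 6.2: (45.4,0) -> (51.6,0) [heading=0, move]
    -- iteration 2/3 --
    BK 6.8: (51.6,0) -> (44.8,0) [heading=0, move]
    PU: pen up
    FD 6.2: (44.8,0) -> (51,0) [heading=0, move]
    -- iteration 3/3 --
    BK 6.8: (51,0) -> (44.2,0) [heading=0, move]
    PU: pen up
    FD 6.2: (44.2,0) -> (50.4,0) [heading=0, move]
  ]
]
PD: pen down
FD 5.2: (50.4,0) -> (55.6,0) [heading=0, draw]
Final: pos=(55.6,0), heading=0, 3 segment(s) drawn

Segment lengths:
  seg 1: (0,0) -> (12.4,0), length = 12.4
  seg 2: (12.4,0) -> (23.7,0), length = 11.3
  seg 3: (50.4,0) -> (55.6,0), length = 5.2
Total = 28.9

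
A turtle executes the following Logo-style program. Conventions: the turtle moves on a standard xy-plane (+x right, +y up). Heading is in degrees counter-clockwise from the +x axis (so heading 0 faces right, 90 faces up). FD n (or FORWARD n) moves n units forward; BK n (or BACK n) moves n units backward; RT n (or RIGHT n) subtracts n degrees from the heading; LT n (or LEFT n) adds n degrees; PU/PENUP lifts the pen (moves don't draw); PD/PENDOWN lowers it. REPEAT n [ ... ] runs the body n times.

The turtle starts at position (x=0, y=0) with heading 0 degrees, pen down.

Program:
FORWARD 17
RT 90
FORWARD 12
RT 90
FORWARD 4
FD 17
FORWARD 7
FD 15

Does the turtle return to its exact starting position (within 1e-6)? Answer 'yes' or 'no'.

Answer: no

Derivation:
Executing turtle program step by step:
Start: pos=(0,0), heading=0, pen down
FD 17: (0,0) -> (17,0) [heading=0, draw]
RT 90: heading 0 -> 270
FD 12: (17,0) -> (17,-12) [heading=270, draw]
RT 90: heading 270 -> 180
FD 4: (17,-12) -> (13,-12) [heading=180, draw]
FD 17: (13,-12) -> (-4,-12) [heading=180, draw]
FD 7: (-4,-12) -> (-11,-12) [heading=180, draw]
FD 15: (-11,-12) -> (-26,-12) [heading=180, draw]
Final: pos=(-26,-12), heading=180, 6 segment(s) drawn

Start position: (0, 0)
Final position: (-26, -12)
Distance = 28.636; >= 1e-6 -> NOT closed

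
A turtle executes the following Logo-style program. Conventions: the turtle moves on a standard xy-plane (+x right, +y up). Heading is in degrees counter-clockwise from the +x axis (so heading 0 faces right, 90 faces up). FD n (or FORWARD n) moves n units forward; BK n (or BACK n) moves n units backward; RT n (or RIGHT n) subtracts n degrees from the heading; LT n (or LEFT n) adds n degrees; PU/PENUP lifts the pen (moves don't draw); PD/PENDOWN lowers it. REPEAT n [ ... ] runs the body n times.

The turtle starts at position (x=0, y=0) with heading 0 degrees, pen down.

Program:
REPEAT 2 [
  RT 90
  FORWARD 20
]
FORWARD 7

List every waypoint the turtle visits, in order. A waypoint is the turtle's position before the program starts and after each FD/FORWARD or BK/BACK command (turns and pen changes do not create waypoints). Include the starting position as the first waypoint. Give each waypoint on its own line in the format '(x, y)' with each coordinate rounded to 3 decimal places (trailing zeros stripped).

Executing turtle program step by step:
Start: pos=(0,0), heading=0, pen down
REPEAT 2 [
  -- iteration 1/2 --
  RT 90: heading 0 -> 270
  FD 20: (0,0) -> (0,-20) [heading=270, draw]
  -- iteration 2/2 --
  RT 90: heading 270 -> 180
  FD 20: (0,-20) -> (-20,-20) [heading=180, draw]
]
FD 7: (-20,-20) -> (-27,-20) [heading=180, draw]
Final: pos=(-27,-20), heading=180, 3 segment(s) drawn
Waypoints (4 total):
(0, 0)
(0, -20)
(-20, -20)
(-27, -20)

Answer: (0, 0)
(0, -20)
(-20, -20)
(-27, -20)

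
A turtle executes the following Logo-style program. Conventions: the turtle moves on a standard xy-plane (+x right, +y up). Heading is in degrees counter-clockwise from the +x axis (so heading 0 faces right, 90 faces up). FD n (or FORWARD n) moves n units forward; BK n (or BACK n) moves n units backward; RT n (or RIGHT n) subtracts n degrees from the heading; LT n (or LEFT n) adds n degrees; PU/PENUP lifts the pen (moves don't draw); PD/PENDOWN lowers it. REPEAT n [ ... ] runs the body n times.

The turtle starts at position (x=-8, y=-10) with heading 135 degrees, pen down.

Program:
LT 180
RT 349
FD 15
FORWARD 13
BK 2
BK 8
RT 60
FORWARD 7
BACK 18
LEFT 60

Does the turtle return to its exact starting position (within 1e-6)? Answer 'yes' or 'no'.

Answer: no

Derivation:
Executing turtle program step by step:
Start: pos=(-8,-10), heading=135, pen down
LT 180: heading 135 -> 315
RT 349: heading 315 -> 326
FD 15: (-8,-10) -> (4.436,-18.388) [heading=326, draw]
FD 13: (4.436,-18.388) -> (15.213,-25.657) [heading=326, draw]
BK 2: (15.213,-25.657) -> (13.555,-24.539) [heading=326, draw]
BK 8: (13.555,-24.539) -> (6.923,-20.065) [heading=326, draw]
RT 60: heading 326 -> 266
FD 7: (6.923,-20.065) -> (6.434,-27.048) [heading=266, draw]
BK 18: (6.434,-27.048) -> (7.69,-9.092) [heading=266, draw]
LT 60: heading 266 -> 326
Final: pos=(7.69,-9.092), heading=326, 6 segment(s) drawn

Start position: (-8, -10)
Final position: (7.69, -9.092)
Distance = 15.716; >= 1e-6 -> NOT closed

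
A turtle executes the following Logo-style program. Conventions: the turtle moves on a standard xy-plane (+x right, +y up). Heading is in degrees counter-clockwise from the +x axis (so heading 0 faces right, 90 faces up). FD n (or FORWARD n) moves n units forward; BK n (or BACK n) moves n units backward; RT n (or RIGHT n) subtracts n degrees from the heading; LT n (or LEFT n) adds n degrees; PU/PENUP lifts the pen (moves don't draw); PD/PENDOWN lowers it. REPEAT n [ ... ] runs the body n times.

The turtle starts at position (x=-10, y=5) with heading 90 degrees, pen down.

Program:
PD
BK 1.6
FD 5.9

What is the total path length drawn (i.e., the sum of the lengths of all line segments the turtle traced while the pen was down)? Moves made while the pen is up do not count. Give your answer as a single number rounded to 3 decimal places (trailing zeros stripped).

Answer: 7.5

Derivation:
Executing turtle program step by step:
Start: pos=(-10,5), heading=90, pen down
PD: pen down
BK 1.6: (-10,5) -> (-10,3.4) [heading=90, draw]
FD 5.9: (-10,3.4) -> (-10,9.3) [heading=90, draw]
Final: pos=(-10,9.3), heading=90, 2 segment(s) drawn

Segment lengths:
  seg 1: (-10,5) -> (-10,3.4), length = 1.6
  seg 2: (-10,3.4) -> (-10,9.3), length = 5.9
Total = 7.5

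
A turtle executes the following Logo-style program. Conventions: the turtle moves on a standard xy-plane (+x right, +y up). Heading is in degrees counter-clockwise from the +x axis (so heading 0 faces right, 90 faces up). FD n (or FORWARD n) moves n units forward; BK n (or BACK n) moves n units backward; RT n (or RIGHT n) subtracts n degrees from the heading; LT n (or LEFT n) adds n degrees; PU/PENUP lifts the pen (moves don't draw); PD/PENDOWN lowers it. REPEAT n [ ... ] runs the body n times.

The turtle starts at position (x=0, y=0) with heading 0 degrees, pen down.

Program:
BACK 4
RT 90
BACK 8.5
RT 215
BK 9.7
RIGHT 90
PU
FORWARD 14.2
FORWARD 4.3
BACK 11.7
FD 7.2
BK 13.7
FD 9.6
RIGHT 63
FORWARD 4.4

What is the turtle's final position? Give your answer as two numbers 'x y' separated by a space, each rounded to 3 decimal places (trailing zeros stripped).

Executing turtle program step by step:
Start: pos=(0,0), heading=0, pen down
BK 4: (0,0) -> (-4,0) [heading=0, draw]
RT 90: heading 0 -> 270
BK 8.5: (-4,0) -> (-4,8.5) [heading=270, draw]
RT 215: heading 270 -> 55
BK 9.7: (-4,8.5) -> (-9.564,0.554) [heading=55, draw]
RT 90: heading 55 -> 325
PU: pen up
FD 14.2: (-9.564,0.554) -> (2.068,-7.591) [heading=325, move]
FD 4.3: (2.068,-7.591) -> (5.591,-10.057) [heading=325, move]
BK 11.7: (5.591,-10.057) -> (-3.993,-3.346) [heading=325, move]
FD 7.2: (-3.993,-3.346) -> (1.904,-7.476) [heading=325, move]
BK 13.7: (1.904,-7.476) -> (-9.318,0.382) [heading=325, move]
FD 9.6: (-9.318,0.382) -> (-1.454,-5.124) [heading=325, move]
RT 63: heading 325 -> 262
FD 4.4: (-1.454,-5.124) -> (-2.066,-9.481) [heading=262, move]
Final: pos=(-2.066,-9.481), heading=262, 3 segment(s) drawn

Answer: -2.066 -9.481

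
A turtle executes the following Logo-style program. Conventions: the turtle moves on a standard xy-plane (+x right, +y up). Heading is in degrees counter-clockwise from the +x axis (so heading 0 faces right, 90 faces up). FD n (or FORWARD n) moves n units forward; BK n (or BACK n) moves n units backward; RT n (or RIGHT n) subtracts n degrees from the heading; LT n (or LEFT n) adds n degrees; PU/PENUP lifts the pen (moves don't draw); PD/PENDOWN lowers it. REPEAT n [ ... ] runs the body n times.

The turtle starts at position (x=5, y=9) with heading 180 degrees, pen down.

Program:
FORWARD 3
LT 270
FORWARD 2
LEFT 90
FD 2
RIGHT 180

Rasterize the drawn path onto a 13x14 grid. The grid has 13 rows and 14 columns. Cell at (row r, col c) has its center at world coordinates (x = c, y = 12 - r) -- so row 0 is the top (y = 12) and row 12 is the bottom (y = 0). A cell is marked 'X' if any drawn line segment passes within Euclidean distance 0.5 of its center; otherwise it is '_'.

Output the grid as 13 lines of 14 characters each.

Answer: ______________
XXX___________
__X___________
__XXXX________
______________
______________
______________
______________
______________
______________
______________
______________
______________

Derivation:
Segment 0: (5,9) -> (2,9)
Segment 1: (2,9) -> (2,11)
Segment 2: (2,11) -> (0,11)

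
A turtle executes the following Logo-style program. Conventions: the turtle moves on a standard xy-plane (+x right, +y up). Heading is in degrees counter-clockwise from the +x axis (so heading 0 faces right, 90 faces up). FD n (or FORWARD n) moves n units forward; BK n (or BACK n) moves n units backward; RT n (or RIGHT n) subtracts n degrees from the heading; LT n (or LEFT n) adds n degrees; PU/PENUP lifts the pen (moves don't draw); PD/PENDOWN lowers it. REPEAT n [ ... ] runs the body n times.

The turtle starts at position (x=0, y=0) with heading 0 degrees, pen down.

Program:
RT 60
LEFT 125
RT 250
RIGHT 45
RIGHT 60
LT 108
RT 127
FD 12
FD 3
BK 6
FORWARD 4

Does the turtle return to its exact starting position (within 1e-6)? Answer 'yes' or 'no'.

Answer: no

Derivation:
Executing turtle program step by step:
Start: pos=(0,0), heading=0, pen down
RT 60: heading 0 -> 300
LT 125: heading 300 -> 65
RT 250: heading 65 -> 175
RT 45: heading 175 -> 130
RT 60: heading 130 -> 70
LT 108: heading 70 -> 178
RT 127: heading 178 -> 51
FD 12: (0,0) -> (7.552,9.326) [heading=51, draw]
FD 3: (7.552,9.326) -> (9.44,11.657) [heading=51, draw]
BK 6: (9.44,11.657) -> (5.664,6.994) [heading=51, draw]
FD 4: (5.664,6.994) -> (8.181,10.103) [heading=51, draw]
Final: pos=(8.181,10.103), heading=51, 4 segment(s) drawn

Start position: (0, 0)
Final position: (8.181, 10.103)
Distance = 13; >= 1e-6 -> NOT closed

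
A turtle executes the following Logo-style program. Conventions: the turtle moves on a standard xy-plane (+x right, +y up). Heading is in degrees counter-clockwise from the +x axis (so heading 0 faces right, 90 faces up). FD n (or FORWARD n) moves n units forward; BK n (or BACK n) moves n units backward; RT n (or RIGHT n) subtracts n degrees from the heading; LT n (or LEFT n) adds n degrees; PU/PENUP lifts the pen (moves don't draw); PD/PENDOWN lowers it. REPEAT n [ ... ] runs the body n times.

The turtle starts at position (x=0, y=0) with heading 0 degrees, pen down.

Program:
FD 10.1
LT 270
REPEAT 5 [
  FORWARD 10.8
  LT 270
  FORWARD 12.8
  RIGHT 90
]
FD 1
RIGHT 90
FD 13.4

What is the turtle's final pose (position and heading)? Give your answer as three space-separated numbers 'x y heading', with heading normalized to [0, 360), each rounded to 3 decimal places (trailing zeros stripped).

Answer: 10.7 -9.8 0

Derivation:
Executing turtle program step by step:
Start: pos=(0,0), heading=0, pen down
FD 10.1: (0,0) -> (10.1,0) [heading=0, draw]
LT 270: heading 0 -> 270
REPEAT 5 [
  -- iteration 1/5 --
  FD 10.8: (10.1,0) -> (10.1,-10.8) [heading=270, draw]
  LT 270: heading 270 -> 180
  FD 12.8: (10.1,-10.8) -> (-2.7,-10.8) [heading=180, draw]
  RT 90: heading 180 -> 90
  -- iteration 2/5 --
  FD 10.8: (-2.7,-10.8) -> (-2.7,0) [heading=90, draw]
  LT 270: heading 90 -> 0
  FD 12.8: (-2.7,0) -> (10.1,0) [heading=0, draw]
  RT 90: heading 0 -> 270
  -- iteration 3/5 --
  FD 10.8: (10.1,0) -> (10.1,-10.8) [heading=270, draw]
  LT 270: heading 270 -> 180
  FD 12.8: (10.1,-10.8) -> (-2.7,-10.8) [heading=180, draw]
  RT 90: heading 180 -> 90
  -- iteration 4/5 --
  FD 10.8: (-2.7,-10.8) -> (-2.7,0) [heading=90, draw]
  LT 270: heading 90 -> 0
  FD 12.8: (-2.7,0) -> (10.1,0) [heading=0, draw]
  RT 90: heading 0 -> 270
  -- iteration 5/5 --
  FD 10.8: (10.1,0) -> (10.1,-10.8) [heading=270, draw]
  LT 270: heading 270 -> 180
  FD 12.8: (10.1,-10.8) -> (-2.7,-10.8) [heading=180, draw]
  RT 90: heading 180 -> 90
]
FD 1: (-2.7,-10.8) -> (-2.7,-9.8) [heading=90, draw]
RT 90: heading 90 -> 0
FD 13.4: (-2.7,-9.8) -> (10.7,-9.8) [heading=0, draw]
Final: pos=(10.7,-9.8), heading=0, 13 segment(s) drawn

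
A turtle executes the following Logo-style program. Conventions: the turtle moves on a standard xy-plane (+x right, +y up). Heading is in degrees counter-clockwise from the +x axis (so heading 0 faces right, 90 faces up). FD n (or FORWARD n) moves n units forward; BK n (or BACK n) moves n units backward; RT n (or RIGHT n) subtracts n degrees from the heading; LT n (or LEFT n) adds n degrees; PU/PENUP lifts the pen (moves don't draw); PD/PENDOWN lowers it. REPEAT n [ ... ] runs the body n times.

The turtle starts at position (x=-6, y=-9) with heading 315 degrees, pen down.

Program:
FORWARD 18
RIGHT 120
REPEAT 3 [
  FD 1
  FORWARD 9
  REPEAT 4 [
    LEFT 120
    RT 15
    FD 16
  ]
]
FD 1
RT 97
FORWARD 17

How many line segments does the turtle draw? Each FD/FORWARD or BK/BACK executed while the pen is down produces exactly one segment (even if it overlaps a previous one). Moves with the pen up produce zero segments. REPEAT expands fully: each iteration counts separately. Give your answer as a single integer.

Executing turtle program step by step:
Start: pos=(-6,-9), heading=315, pen down
FD 18: (-6,-9) -> (6.728,-21.728) [heading=315, draw]
RT 120: heading 315 -> 195
REPEAT 3 [
  -- iteration 1/3 --
  FD 1: (6.728,-21.728) -> (5.762,-21.987) [heading=195, draw]
  FD 9: (5.762,-21.987) -> (-2.931,-24.316) [heading=195, draw]
  REPEAT 4 [
    -- iteration 1/4 --
    LT 120: heading 195 -> 315
    RT 15: heading 315 -> 300
    FD 16: (-2.931,-24.316) -> (5.069,-38.173) [heading=300, draw]
    -- iteration 2/4 --
    LT 120: heading 300 -> 60
    RT 15: heading 60 -> 45
    FD 16: (5.069,-38.173) -> (16.382,-26.859) [heading=45, draw]
    -- iteration 3/4 --
    LT 120: heading 45 -> 165
    RT 15: heading 165 -> 150
    FD 16: (16.382,-26.859) -> (2.526,-18.859) [heading=150, draw]
    -- iteration 4/4 --
    LT 120: heading 150 -> 270
    RT 15: heading 270 -> 255
    FD 16: (2.526,-18.859) -> (-1.615,-34.314) [heading=255, draw]
  ]
  -- iteration 2/3 --
  FD 1: (-1.615,-34.314) -> (-1.874,-35.28) [heading=255, draw]
  FD 9: (-1.874,-35.28) -> (-4.203,-43.973) [heading=255, draw]
  REPEAT 4 [
    -- iteration 1/4 --
    LT 120: heading 255 -> 15
    RT 15: heading 15 -> 0
    FD 16: (-4.203,-43.973) -> (11.797,-43.973) [heading=0, draw]
    -- iteration 2/4 --
    LT 120: heading 0 -> 120
    RT 15: heading 120 -> 105
    FD 16: (11.797,-43.973) -> (7.656,-28.518) [heading=105, draw]
    -- iteration 3/4 --
    LT 120: heading 105 -> 225
    RT 15: heading 225 -> 210
    FD 16: (7.656,-28.518) -> (-6.201,-36.518) [heading=210, draw]
    -- iteration 4/4 --
    LT 120: heading 210 -> 330
    RT 15: heading 330 -> 315
    FD 16: (-6.201,-36.518) -> (5.113,-47.832) [heading=315, draw]
  ]
  -- iteration 3/3 --
  FD 1: (5.113,-47.832) -> (5.82,-48.539) [heading=315, draw]
  FD 9: (5.82,-48.539) -> (12.184,-54.903) [heading=315, draw]
  REPEAT 4 [
    -- iteration 1/4 --
    LT 120: heading 315 -> 75
    RT 15: heading 75 -> 60
    FD 16: (12.184,-54.903) -> (20.184,-41.046) [heading=60, draw]
    -- iteration 2/4 --
    LT 120: heading 60 -> 180
    RT 15: heading 180 -> 165
    FD 16: (20.184,-41.046) -> (4.729,-36.905) [heading=165, draw]
    -- iteration 3/4 --
    LT 120: heading 165 -> 285
    RT 15: heading 285 -> 270
    FD 16: (4.729,-36.905) -> (4.729,-52.905) [heading=270, draw]
    -- iteration 4/4 --
    LT 120: heading 270 -> 30
    RT 15: heading 30 -> 15
    FD 16: (4.729,-52.905) -> (20.184,-48.764) [heading=15, draw]
  ]
]
FD 1: (20.184,-48.764) -> (21.15,-48.505) [heading=15, draw]
RT 97: heading 15 -> 278
FD 17: (21.15,-48.505) -> (23.516,-65.34) [heading=278, draw]
Final: pos=(23.516,-65.34), heading=278, 21 segment(s) drawn
Segments drawn: 21

Answer: 21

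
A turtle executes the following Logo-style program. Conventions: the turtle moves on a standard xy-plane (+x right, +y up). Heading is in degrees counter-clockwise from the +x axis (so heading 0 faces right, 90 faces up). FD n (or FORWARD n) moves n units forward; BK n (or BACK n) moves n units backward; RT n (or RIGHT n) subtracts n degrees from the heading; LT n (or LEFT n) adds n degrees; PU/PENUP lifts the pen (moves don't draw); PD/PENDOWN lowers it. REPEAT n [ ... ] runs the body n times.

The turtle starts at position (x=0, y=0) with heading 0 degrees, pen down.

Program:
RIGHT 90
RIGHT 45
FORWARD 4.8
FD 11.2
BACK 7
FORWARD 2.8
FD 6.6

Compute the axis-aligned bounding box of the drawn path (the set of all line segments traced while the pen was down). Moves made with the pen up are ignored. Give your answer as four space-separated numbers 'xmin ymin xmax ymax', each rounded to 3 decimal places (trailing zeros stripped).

Executing turtle program step by step:
Start: pos=(0,0), heading=0, pen down
RT 90: heading 0 -> 270
RT 45: heading 270 -> 225
FD 4.8: (0,0) -> (-3.394,-3.394) [heading=225, draw]
FD 11.2: (-3.394,-3.394) -> (-11.314,-11.314) [heading=225, draw]
BK 7: (-11.314,-11.314) -> (-6.364,-6.364) [heading=225, draw]
FD 2.8: (-6.364,-6.364) -> (-8.344,-8.344) [heading=225, draw]
FD 6.6: (-8.344,-8.344) -> (-13.011,-13.011) [heading=225, draw]
Final: pos=(-13.011,-13.011), heading=225, 5 segment(s) drawn

Segment endpoints: x in {-13.011, -11.314, -8.344, -6.364, -3.394, 0}, y in {-13.011, -11.314, -8.344, -6.364, -3.394, 0}
xmin=-13.011, ymin=-13.011, xmax=0, ymax=0

Answer: -13.011 -13.011 0 0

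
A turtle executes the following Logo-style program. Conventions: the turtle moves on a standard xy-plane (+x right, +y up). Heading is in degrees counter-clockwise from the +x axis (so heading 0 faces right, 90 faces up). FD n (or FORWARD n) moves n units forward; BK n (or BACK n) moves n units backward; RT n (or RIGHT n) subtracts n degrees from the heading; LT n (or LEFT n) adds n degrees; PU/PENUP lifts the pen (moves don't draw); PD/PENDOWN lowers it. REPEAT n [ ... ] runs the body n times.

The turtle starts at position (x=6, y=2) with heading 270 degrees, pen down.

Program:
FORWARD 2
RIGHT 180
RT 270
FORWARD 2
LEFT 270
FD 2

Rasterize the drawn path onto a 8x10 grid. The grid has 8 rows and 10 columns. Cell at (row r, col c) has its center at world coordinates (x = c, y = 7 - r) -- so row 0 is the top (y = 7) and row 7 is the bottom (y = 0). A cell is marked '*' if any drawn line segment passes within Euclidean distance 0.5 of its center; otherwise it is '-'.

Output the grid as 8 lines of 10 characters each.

Answer: ----------
----------
----------
----------
----------
----*-*---
----*-*---
----***---

Derivation:
Segment 0: (6,2) -> (6,0)
Segment 1: (6,0) -> (4,-0)
Segment 2: (4,-0) -> (4,2)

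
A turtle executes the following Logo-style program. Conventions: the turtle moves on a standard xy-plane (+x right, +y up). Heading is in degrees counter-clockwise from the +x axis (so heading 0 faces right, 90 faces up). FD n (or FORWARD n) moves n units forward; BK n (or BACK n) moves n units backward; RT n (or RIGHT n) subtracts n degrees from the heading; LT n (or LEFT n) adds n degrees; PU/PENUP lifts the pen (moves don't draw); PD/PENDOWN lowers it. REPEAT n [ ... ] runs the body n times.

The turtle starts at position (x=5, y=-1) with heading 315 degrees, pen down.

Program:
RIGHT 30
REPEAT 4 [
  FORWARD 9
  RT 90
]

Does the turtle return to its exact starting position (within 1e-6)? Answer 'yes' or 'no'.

Answer: yes

Derivation:
Executing turtle program step by step:
Start: pos=(5,-1), heading=315, pen down
RT 30: heading 315 -> 285
REPEAT 4 [
  -- iteration 1/4 --
  FD 9: (5,-1) -> (7.329,-9.693) [heading=285, draw]
  RT 90: heading 285 -> 195
  -- iteration 2/4 --
  FD 9: (7.329,-9.693) -> (-1.364,-12.023) [heading=195, draw]
  RT 90: heading 195 -> 105
  -- iteration 3/4 --
  FD 9: (-1.364,-12.023) -> (-3.693,-3.329) [heading=105, draw]
  RT 90: heading 105 -> 15
  -- iteration 4/4 --
  FD 9: (-3.693,-3.329) -> (5,-1) [heading=15, draw]
  RT 90: heading 15 -> 285
]
Final: pos=(5,-1), heading=285, 4 segment(s) drawn

Start position: (5, -1)
Final position: (5, -1)
Distance = 0; < 1e-6 -> CLOSED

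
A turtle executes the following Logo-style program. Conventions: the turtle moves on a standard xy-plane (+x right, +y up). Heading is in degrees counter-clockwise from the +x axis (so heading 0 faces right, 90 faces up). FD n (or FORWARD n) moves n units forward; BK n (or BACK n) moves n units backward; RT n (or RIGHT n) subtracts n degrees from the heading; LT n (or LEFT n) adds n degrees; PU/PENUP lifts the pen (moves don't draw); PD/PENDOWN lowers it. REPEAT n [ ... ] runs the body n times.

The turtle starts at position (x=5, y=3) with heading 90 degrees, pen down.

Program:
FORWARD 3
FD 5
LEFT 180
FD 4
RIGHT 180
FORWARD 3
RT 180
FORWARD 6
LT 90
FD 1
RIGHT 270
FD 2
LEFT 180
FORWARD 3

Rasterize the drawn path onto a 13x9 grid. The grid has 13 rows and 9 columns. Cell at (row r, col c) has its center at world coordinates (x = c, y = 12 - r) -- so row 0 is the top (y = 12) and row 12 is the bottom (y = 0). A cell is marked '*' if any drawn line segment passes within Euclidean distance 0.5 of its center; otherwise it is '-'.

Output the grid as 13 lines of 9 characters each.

Answer: ---------
-----*---
-----*---
-----*---
-----*---
-----*---
-----**--
-----**--
-----**--
-----**--
---------
---------
---------

Derivation:
Segment 0: (5,3) -> (5,6)
Segment 1: (5,6) -> (5,11)
Segment 2: (5,11) -> (5,7)
Segment 3: (5,7) -> (5,10)
Segment 4: (5,10) -> (5,4)
Segment 5: (5,4) -> (6,4)
Segment 6: (6,4) -> (6,6)
Segment 7: (6,6) -> (6,3)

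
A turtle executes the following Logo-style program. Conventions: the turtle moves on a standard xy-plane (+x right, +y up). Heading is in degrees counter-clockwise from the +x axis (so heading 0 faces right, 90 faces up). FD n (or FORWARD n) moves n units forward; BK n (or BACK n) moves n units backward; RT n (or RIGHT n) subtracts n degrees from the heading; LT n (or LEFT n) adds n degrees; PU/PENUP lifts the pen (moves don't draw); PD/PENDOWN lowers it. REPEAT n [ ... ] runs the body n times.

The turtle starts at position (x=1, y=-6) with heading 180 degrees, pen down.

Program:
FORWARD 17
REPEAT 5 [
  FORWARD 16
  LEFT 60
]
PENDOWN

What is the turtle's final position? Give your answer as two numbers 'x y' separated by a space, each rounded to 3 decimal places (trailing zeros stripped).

Answer: -8 -19.856

Derivation:
Executing turtle program step by step:
Start: pos=(1,-6), heading=180, pen down
FD 17: (1,-6) -> (-16,-6) [heading=180, draw]
REPEAT 5 [
  -- iteration 1/5 --
  FD 16: (-16,-6) -> (-32,-6) [heading=180, draw]
  LT 60: heading 180 -> 240
  -- iteration 2/5 --
  FD 16: (-32,-6) -> (-40,-19.856) [heading=240, draw]
  LT 60: heading 240 -> 300
  -- iteration 3/5 --
  FD 16: (-40,-19.856) -> (-32,-33.713) [heading=300, draw]
  LT 60: heading 300 -> 0
  -- iteration 4/5 --
  FD 16: (-32,-33.713) -> (-16,-33.713) [heading=0, draw]
  LT 60: heading 0 -> 60
  -- iteration 5/5 --
  FD 16: (-16,-33.713) -> (-8,-19.856) [heading=60, draw]
  LT 60: heading 60 -> 120
]
PD: pen down
Final: pos=(-8,-19.856), heading=120, 6 segment(s) drawn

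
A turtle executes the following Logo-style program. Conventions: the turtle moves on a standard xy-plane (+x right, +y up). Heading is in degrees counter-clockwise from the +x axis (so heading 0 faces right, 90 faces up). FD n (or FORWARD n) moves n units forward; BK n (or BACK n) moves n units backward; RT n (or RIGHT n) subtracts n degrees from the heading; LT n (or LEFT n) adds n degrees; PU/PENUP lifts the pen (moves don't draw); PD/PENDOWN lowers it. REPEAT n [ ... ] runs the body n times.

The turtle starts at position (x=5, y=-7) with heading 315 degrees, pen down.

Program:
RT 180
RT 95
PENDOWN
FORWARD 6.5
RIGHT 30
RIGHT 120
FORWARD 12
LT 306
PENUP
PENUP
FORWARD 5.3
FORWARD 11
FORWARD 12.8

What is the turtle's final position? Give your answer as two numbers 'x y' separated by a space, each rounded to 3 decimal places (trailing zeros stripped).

Executing turtle program step by step:
Start: pos=(5,-7), heading=315, pen down
RT 180: heading 315 -> 135
RT 95: heading 135 -> 40
PD: pen down
FD 6.5: (5,-7) -> (9.979,-2.822) [heading=40, draw]
RT 30: heading 40 -> 10
RT 120: heading 10 -> 250
FD 12: (9.979,-2.822) -> (5.875,-14.098) [heading=250, draw]
LT 306: heading 250 -> 196
PU: pen up
PU: pen up
FD 5.3: (5.875,-14.098) -> (0.78,-15.559) [heading=196, move]
FD 11: (0.78,-15.559) -> (-9.794,-18.591) [heading=196, move]
FD 12.8: (-9.794,-18.591) -> (-22.098,-22.119) [heading=196, move]
Final: pos=(-22.098,-22.119), heading=196, 2 segment(s) drawn

Answer: -22.098 -22.119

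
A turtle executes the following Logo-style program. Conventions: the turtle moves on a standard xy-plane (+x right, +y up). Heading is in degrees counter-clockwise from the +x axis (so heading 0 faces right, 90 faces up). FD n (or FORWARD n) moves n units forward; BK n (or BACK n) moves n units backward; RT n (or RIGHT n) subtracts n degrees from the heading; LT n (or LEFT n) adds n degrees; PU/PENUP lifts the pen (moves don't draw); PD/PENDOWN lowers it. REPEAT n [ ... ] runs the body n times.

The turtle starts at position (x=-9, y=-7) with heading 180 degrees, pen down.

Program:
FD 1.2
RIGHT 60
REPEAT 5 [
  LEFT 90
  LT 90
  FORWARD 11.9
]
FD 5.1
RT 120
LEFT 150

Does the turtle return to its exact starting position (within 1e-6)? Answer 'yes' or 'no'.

Answer: no

Derivation:
Executing turtle program step by step:
Start: pos=(-9,-7), heading=180, pen down
FD 1.2: (-9,-7) -> (-10.2,-7) [heading=180, draw]
RT 60: heading 180 -> 120
REPEAT 5 [
  -- iteration 1/5 --
  LT 90: heading 120 -> 210
  LT 90: heading 210 -> 300
  FD 11.9: (-10.2,-7) -> (-4.25,-17.306) [heading=300, draw]
  -- iteration 2/5 --
  LT 90: heading 300 -> 30
  LT 90: heading 30 -> 120
  FD 11.9: (-4.25,-17.306) -> (-10.2,-7) [heading=120, draw]
  -- iteration 3/5 --
  LT 90: heading 120 -> 210
  LT 90: heading 210 -> 300
  FD 11.9: (-10.2,-7) -> (-4.25,-17.306) [heading=300, draw]
  -- iteration 4/5 --
  LT 90: heading 300 -> 30
  LT 90: heading 30 -> 120
  FD 11.9: (-4.25,-17.306) -> (-10.2,-7) [heading=120, draw]
  -- iteration 5/5 --
  LT 90: heading 120 -> 210
  LT 90: heading 210 -> 300
  FD 11.9: (-10.2,-7) -> (-4.25,-17.306) [heading=300, draw]
]
FD 5.1: (-4.25,-17.306) -> (-1.7,-21.722) [heading=300, draw]
RT 120: heading 300 -> 180
LT 150: heading 180 -> 330
Final: pos=(-1.7,-21.722), heading=330, 7 segment(s) drawn

Start position: (-9, -7)
Final position: (-1.7, -21.722)
Distance = 16.433; >= 1e-6 -> NOT closed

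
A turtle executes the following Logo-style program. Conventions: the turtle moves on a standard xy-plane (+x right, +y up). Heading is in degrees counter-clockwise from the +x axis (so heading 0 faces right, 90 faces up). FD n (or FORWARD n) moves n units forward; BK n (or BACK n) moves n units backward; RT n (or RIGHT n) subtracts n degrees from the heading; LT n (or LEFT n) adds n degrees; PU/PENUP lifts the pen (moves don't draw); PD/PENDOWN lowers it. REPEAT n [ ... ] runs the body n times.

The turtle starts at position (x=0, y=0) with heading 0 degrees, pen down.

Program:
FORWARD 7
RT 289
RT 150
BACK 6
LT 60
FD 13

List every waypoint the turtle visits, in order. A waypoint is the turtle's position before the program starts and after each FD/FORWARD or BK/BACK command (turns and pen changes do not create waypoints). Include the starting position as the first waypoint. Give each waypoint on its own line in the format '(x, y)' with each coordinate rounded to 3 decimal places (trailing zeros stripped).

Answer: (0, 0)
(7, 0)
(5.855, 5.89)
(18.147, 1.657)

Derivation:
Executing turtle program step by step:
Start: pos=(0,0), heading=0, pen down
FD 7: (0,0) -> (7,0) [heading=0, draw]
RT 289: heading 0 -> 71
RT 150: heading 71 -> 281
BK 6: (7,0) -> (5.855,5.89) [heading=281, draw]
LT 60: heading 281 -> 341
FD 13: (5.855,5.89) -> (18.147,1.657) [heading=341, draw]
Final: pos=(18.147,1.657), heading=341, 3 segment(s) drawn
Waypoints (4 total):
(0, 0)
(7, 0)
(5.855, 5.89)
(18.147, 1.657)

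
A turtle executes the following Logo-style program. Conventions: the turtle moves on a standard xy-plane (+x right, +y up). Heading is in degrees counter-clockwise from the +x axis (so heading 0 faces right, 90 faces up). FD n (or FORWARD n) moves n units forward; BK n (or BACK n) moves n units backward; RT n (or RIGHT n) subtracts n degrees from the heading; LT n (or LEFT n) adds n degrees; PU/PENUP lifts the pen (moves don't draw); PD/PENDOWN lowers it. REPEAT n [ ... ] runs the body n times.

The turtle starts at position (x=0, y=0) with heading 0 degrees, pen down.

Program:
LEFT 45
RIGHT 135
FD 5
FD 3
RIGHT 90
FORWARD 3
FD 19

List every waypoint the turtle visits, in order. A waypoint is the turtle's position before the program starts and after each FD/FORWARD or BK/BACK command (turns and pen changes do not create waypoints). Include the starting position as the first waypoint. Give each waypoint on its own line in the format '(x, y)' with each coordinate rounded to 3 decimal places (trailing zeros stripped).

Answer: (0, 0)
(0, -5)
(0, -8)
(-3, -8)
(-22, -8)

Derivation:
Executing turtle program step by step:
Start: pos=(0,0), heading=0, pen down
LT 45: heading 0 -> 45
RT 135: heading 45 -> 270
FD 5: (0,0) -> (0,-5) [heading=270, draw]
FD 3: (0,-5) -> (0,-8) [heading=270, draw]
RT 90: heading 270 -> 180
FD 3: (0,-8) -> (-3,-8) [heading=180, draw]
FD 19: (-3,-8) -> (-22,-8) [heading=180, draw]
Final: pos=(-22,-8), heading=180, 4 segment(s) drawn
Waypoints (5 total):
(0, 0)
(0, -5)
(0, -8)
(-3, -8)
(-22, -8)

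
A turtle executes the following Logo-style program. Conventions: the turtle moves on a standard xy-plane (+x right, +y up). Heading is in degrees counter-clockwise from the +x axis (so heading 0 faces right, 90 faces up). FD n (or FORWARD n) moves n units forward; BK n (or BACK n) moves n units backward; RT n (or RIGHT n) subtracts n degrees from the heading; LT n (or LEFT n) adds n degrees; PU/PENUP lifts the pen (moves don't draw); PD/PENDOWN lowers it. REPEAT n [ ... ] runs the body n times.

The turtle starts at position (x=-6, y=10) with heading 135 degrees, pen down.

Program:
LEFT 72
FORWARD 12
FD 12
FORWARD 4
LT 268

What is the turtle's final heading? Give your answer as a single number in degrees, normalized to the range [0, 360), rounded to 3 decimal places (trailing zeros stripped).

Answer: 115

Derivation:
Executing turtle program step by step:
Start: pos=(-6,10), heading=135, pen down
LT 72: heading 135 -> 207
FD 12: (-6,10) -> (-16.692,4.552) [heading=207, draw]
FD 12: (-16.692,4.552) -> (-27.384,-0.896) [heading=207, draw]
FD 4: (-27.384,-0.896) -> (-30.948,-2.712) [heading=207, draw]
LT 268: heading 207 -> 115
Final: pos=(-30.948,-2.712), heading=115, 3 segment(s) drawn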